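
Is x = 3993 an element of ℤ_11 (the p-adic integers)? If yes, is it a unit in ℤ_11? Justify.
x ∈ ℤ_11 but not a unit; v_11(x) = 3 > 0

ℤ_11 = {x ∈ ℚ_11 : v_11(x) ≥ 0} and ℤ_11^× = {x ∈ ℤ_11 : v_11(x) = 0}. Here v_11(3993) = v_11(num) − v_11(den) = 3; compare against these criteria.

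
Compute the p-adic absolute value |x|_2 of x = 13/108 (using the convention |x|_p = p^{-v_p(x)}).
|13/108|_2 = 4

Step 1 — compute v_2(x) by factoring powers of 2 out of the numerator and denominator: v_2(13/108) = -2. Step 2 — apply |x|_p = p^{-v_p(x)} = 2^{2} = 4.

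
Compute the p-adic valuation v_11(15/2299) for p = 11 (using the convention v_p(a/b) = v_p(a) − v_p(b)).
v_11(15/2299) = -2

Factor powers of 11 from the numerator and denominator of the reduced fraction: 15 = 11^0 · 15 and 2299 = 11^2 · 19. Apply v_p(a/b) = v_p(a) − v_p(b): v_11(15/2299) = 0 − 2 = -2.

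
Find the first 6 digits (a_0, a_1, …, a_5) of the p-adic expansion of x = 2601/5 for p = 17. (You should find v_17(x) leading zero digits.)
(a_0, …, a_5) = (0, 0, 12, 13, 6, 3)

v_17(2601/5) = 2, so a_0 = ... = a_1 = 0. Factor out: x = 17^2 · u with u = 9/5 a unit in ℤ_17. Expand u iteratively via a_{v+i} = u_i mod 17, u_{i+1} = (u_i − a_{v+i})/17:
  u_0 = 9/5;  a_2 = 12;  u_1 = (u_0 − 12)/17 = -3/5
  u_1 = -3/5;  a_3 = 13;  u_2 = (u_1 − 13)/17 = -4/5
  u_2 = -4/5;  a_4 = 6;  u_3 = (u_2 − 6)/17 = -2/5
  u_3 = -2/5;  a_5 = 3;  u_4 = (u_3 − 3)/17 = -1/5
Digits: (0, 0, 12, 13, 6, 3).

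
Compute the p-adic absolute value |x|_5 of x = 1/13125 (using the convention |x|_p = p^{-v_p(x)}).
|1/13125|_5 = 625

Step 1 — compute v_5(x) by factoring powers of 5 out of the numerator and denominator: v_5(1/13125) = -4. Step 2 — apply |x|_p = p^{-v_p(x)} = 5^{4} = 625.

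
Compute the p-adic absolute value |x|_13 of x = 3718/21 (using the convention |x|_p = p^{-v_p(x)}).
|3718/21|_13 = 1/169

Step 1 — compute v_13(x) by factoring powers of 13 out of the numerator and denominator: v_13(3718/21) = 2. Step 2 — apply |x|_p = p^{-v_p(x)} = 13^{-2} = 1/169.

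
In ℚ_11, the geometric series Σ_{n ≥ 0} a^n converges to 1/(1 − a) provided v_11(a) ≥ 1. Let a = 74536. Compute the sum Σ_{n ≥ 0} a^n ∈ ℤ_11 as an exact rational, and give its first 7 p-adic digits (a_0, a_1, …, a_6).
Σ a^n = 1/(1 − a) = -1/74535;  first 7 digits = (1, 0, 0, 1, 5, 0, 1)

v_11(a) = 3 ≥ 1, so the series converges in ℤ_11 to 1/(1 − a) = 1/(1 − 74536) = -1/74535. Expand this rational in ℤ_11: compute digits iteratively via d_i = x_i mod 11, x_{i+1} = (x_i − d_i)/11. The first 7 digits are (1, 0, 0, 1, 5, 0, 1).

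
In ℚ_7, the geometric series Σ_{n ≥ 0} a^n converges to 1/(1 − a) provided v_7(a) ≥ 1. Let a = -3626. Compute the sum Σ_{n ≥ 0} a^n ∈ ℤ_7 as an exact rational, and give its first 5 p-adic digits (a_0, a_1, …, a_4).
Σ a^n = 1/(1 − a) = 1/3627;  first 5 digits = (1, 0, 3, 3, 0)

v_7(a) = 2 ≥ 1, so the series converges in ℤ_7 to 1/(1 − a) = 1/(1 − (-3626)) = 1/3627. Expand this rational in ℤ_7: compute digits iteratively via d_i = x_i mod 7, x_{i+1} = (x_i − d_i)/7. The first 5 digits are (1, 0, 3, 3, 0).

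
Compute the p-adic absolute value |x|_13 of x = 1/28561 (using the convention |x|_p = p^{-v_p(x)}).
|1/28561|_13 = 28561

Step 1 — compute v_13(x) by factoring powers of 13 out of the numerator and denominator: v_13(1/28561) = -4. Step 2 — apply |x|_p = p^{-v_p(x)} = 13^{4} = 28561.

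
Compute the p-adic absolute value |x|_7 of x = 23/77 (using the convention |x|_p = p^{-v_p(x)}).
|23/77|_7 = 7

Step 1 — compute v_7(x) by factoring powers of 7 out of the numerator and denominator: v_7(23/77) = -1. Step 2 — apply |x|_p = p^{-v_p(x)} = 7^{1} = 7.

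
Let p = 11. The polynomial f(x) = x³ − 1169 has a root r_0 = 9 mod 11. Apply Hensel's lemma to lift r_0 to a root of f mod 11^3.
r_2 = 86 (mod 1331)

Hensel: r_{i+1} = r_i − f(r_i)/f′(r_i) mod 11^{i+2}, where f′(x) = 3x². Iterate:
  r_0 = 9 (mod 11)
  r_1 = 86 (mod 121)
  r_2 = 86 (mod 1331)
Final: r = 86 with f(r) ≡ 0 mod 11^3.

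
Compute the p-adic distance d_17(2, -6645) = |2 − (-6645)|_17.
d_17(2, -6645) = 1/289

Step 1 — x − y = 2 − (-6645) = 6647. Step 2 — v_17(6647) = 2 (factor: 6647 = (17^2 · 23); the sign does not affect v_p). Step 3 — |x − y|_17 = 17^{-2} = 1/289.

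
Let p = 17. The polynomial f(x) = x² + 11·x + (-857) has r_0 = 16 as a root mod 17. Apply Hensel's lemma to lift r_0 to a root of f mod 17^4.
r_3 = 55776 (mod 83521)

Hensel: r_{i+1} = r_i − f(r_i)·(f′(r_i))^{-1} mod 17^{i+2}, f′(x) = 2x + 11. Iterate:
  r_0 = 16 (mod 17)
  r_1 = 288 (mod 289)
  r_2 = 1733 (mod 4913)
  r_3 = 55776 (mod 83521)
Final: r = 55776 satisfies f(r) ≡ 0 mod 17^4.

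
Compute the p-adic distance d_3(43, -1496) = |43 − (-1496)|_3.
d_3(43, -1496) = 1/81

Step 1 — x − y = 43 − (-1496) = 1539. Step 2 — v_3(1539) = 4 (factor: 1539 = (3^4 · 19); the sign does not affect v_p). Step 3 — |x − y|_3 = 3^{-4} = 1/81.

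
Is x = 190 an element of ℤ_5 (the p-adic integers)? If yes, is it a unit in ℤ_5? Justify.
x ∈ ℤ_5 but not a unit; v_5(x) = 1 > 0

ℤ_5 = {x ∈ ℚ_5 : v_5(x) ≥ 0} and ℤ_5^× = {x ∈ ℤ_5 : v_5(x) = 0}. Here v_5(190) = v_5(num) − v_5(den) = 1; compare against these criteria.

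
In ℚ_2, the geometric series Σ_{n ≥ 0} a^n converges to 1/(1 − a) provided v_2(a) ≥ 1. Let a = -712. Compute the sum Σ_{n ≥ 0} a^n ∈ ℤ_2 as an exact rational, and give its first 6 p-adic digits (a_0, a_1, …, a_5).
Σ a^n = 1/(1 − a) = 1/713;  first 6 digits = (1, 0, 0, 1, 1, 1)

v_2(a) = 3 ≥ 1, so the series converges in ℤ_2 to 1/(1 − a) = 1/(1 − (-712)) = 1/713. Expand this rational in ℤ_2: compute digits iteratively via d_i = x_i mod 2, x_{i+1} = (x_i − d_i)/2. The first 6 digits are (1, 0, 0, 1, 1, 1).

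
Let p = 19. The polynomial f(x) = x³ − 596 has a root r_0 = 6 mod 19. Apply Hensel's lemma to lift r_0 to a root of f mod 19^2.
r_1 = 63 (mod 361)

Hensel: r_{i+1} = r_i − f(r_i)/f′(r_i) mod 19^{i+2}, where f′(x) = 3x². Iterate:
  r_0 = 6 (mod 19)
  r_1 = 63 (mod 361)
Final: r = 63 with f(r) ≡ 0 mod 19^2.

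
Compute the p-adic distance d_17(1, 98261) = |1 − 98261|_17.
d_17(1, 98261) = 1/4913

Step 1 — x − y = 1 − 98261 = -98260. Step 2 — v_17(-98260) = 3 (factor: -98260 = −(17^3 · 20); the sign does not affect v_p). Step 3 — |x − y|_17 = 17^{-3} = 1/4913.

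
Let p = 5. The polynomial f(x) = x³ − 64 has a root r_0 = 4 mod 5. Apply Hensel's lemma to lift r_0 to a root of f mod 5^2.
r_1 = 4 (mod 25)

Hensel: r_{i+1} = r_i − f(r_i)/f′(r_i) mod 5^{i+2}, where f′(x) = 3x². Iterate:
  r_0 = 4 (mod 5)
  r_1 = 4 (mod 25)
Final: r = 4 with f(r) ≡ 0 mod 5^2.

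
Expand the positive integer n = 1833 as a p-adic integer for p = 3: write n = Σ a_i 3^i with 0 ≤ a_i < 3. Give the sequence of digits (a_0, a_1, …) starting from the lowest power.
(a_0, a_1, …) = (0, 2, 2, 1, 1, 1, 2)

Repeated division by 3 gives the digits low-to-high: 1833 = 2·3^1 + 2·3^2 + 1·3^3 + 1·3^4 + 1·3^5 + 2·3^6. Digit sequence: (0, 2, 2, 1, 1, 1, 2).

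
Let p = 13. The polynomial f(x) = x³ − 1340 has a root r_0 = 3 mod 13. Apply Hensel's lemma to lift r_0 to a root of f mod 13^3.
r_2 = 1823 (mod 2197)

Hensel: r_{i+1} = r_i − f(r_i)/f′(r_i) mod 13^{i+2}, where f′(x) = 3x². Iterate:
  r_0 = 3 (mod 13)
  r_1 = 133 (mod 169)
  r_2 = 1823 (mod 2197)
Final: r = 1823 with f(r) ≡ 0 mod 13^3.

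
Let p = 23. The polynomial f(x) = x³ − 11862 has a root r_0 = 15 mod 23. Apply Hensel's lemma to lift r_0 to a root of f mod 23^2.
r_1 = 84 (mod 529)

Hensel: r_{i+1} = r_i − f(r_i)/f′(r_i) mod 23^{i+2}, where f′(x) = 3x². Iterate:
  r_0 = 15 (mod 23)
  r_1 = 84 (mod 529)
Final: r = 84 with f(r) ≡ 0 mod 23^2.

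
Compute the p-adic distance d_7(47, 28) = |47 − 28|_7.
d_7(47, 28) = 1

Step 1 — x − y = 47 − 28 = 19. Step 2 — v_7(19) = 0 (factor: 19 = (7^0 · 19); the sign does not affect v_p). Step 3 — |x − y|_7 = 7^{0} = 1.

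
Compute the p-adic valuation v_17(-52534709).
v_17(-52534709) = 5

v_17(n) is the largest exponent k such that 17^k divides n. Factor out: -52534709 = -17^5 · 37. (Sign doesn't affect v_p.) So v_17(-52534709) = 5.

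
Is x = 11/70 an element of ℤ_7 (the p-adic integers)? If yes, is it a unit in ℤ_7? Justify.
x ∉ ℤ_7 (v_7(x) = -1 < 0)

ℤ_7 = {x ∈ ℚ_7 : v_7(x) ≥ 0} and ℤ_7^× = {x ∈ ℤ_7 : v_7(x) = 0}. Here v_7(11/70) = v_7(num) − v_7(den) = -1; compare against these criteria.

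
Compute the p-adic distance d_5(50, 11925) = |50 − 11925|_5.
d_5(50, 11925) = 1/625

Step 1 — x − y = 50 − 11925 = -11875. Step 2 — v_5(-11875) = 4 (factor: -11875 = −(5^4 · 19); the sign does not affect v_p). Step 3 — |x − y|_5 = 5^{-4} = 1/625.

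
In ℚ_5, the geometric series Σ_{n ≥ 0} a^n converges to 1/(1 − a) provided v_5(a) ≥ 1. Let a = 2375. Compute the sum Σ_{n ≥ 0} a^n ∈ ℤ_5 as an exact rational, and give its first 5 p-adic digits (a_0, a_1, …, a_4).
Σ a^n = 1/(1 − a) = -1/2374;  first 5 digits = (1, 0, 0, 4, 3)

v_5(a) = 3 ≥ 1, so the series converges in ℤ_5 to 1/(1 − a) = 1/(1 − 2375) = -1/2374. Expand this rational in ℤ_5: compute digits iteratively via d_i = x_i mod 5, x_{i+1} = (x_i − d_i)/5. The first 5 digits are (1, 0, 0, 4, 3).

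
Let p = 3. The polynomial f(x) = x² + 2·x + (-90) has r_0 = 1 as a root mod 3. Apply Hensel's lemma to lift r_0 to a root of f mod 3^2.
r_1 = 7 (mod 9)

Hensel: r_{i+1} = r_i − f(r_i)·(f′(r_i))^{-1} mod 3^{i+2}, f′(x) = 2x + 2. Iterate:
  r_0 = 1 (mod 3)
  r_1 = 7 (mod 9)
Final: r = 7 satisfies f(r) ≡ 0 mod 3^2.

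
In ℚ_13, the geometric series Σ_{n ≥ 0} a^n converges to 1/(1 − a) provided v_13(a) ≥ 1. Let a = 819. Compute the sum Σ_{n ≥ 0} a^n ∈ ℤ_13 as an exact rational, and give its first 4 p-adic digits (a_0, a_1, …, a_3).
Σ a^n = 1/(1 − a) = -1/818;  first 4 digits = (1, 11, 8, 11)

v_13(a) = 1 ≥ 1, so the series converges in ℤ_13 to 1/(1 − a) = 1/(1 − 819) = -1/818. Expand this rational in ℤ_13: compute digits iteratively via d_i = x_i mod 13, x_{i+1} = (x_i − d_i)/13. The first 4 digits are (1, 11, 8, 11).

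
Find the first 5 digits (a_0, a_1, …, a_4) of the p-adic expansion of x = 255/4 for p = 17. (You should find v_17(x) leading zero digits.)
(a_0, …, a_4) = (0, 8, 4, 4, 4)

v_17(255/4) = 1, so a_0 = ... = a_0 = 0. Factor out: x = 17^1 · u with u = 15/4 a unit in ℤ_17. Expand u iteratively via a_{v+i} = u_i mod 17, u_{i+1} = (u_i − a_{v+i})/17:
  u_0 = 15/4;  a_1 = 8;  u_1 = (u_0 − 8)/17 = -1/4
  u_1 = -1/4;  a_2 = 4;  u_2 = (u_1 − 4)/17 = -1/4
  u_2 = -1/4;  a_3 = 4;  u_3 = (u_2 − 4)/17 = -1/4
  u_3 = -1/4;  a_4 = 4;  u_4 = (u_3 − 4)/17 = -1/4
Digits: (0, 8, 4, 4, 4).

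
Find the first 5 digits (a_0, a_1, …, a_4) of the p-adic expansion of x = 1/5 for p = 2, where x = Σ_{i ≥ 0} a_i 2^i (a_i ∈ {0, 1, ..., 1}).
(a_0, …, a_4) = (1, 0, 1, 1, 0)

v_2(1/5) = 0 (numerator and denominator both coprime to 2), so x ∈ ℤ_2^×. Compute digits iteratively via a_i = x_i mod 2, x_{i+1} = (x_i − a_i)/2, with x_0 = x:
  x_0 = 1/5;  a_0 = 1;  x_1 = (x_0 − 1)/2 = -2/5
  x_1 = -2/5;  a_1 = 0;  x_2 = (x_1 − 0)/2 = -1/5
  x_2 = -1/5;  a_2 = 1;  x_3 = (x_2 − 1)/2 = -3/5
  x_3 = -3/5;  a_3 = 1;  x_4 = (x_3 − 1)/2 = -4/5
  x_4 = -4/5;  a_4 = 0;  x_5 = (x_4 − 0)/2 = -2/5
Digits: (1, 0, 1, 1, 0).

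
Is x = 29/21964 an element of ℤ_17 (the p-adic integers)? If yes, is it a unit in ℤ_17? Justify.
x ∉ ℤ_17 (v_17(x) = -2 < 0)

ℤ_17 = {x ∈ ℚ_17 : v_17(x) ≥ 0} and ℤ_17^× = {x ∈ ℤ_17 : v_17(x) = 0}. Here v_17(29/21964) = v_17(num) − v_17(den) = -2; compare against these criteria.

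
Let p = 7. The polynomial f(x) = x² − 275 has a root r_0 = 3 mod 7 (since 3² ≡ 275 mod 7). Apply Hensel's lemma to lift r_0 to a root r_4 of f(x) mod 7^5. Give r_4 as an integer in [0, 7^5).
r_4 = 10321 (mod 16807)

Hensel's recurrence: r_{i+1} = r_i − f(r_i)·(f′(r_i))^{-1} mod 7^{i+2}, with f′(x) = 2x. Iterate:
  r_0 = 3 (mod 7)
  r_1 = 31 (mod 49)
  r_2 = 31 (mod 343)
  r_3 = 717 (mod 2401)
  r_4 = 10321 (mod 16807)
Final: r_4 = 10321, and one checks f(r_4) ≡ 0 mod 7^5.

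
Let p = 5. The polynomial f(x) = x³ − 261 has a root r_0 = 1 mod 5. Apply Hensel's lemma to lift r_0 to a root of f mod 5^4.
r_3 = 146 (mod 625)

Hensel: r_{i+1} = r_i − f(r_i)/f′(r_i) mod 5^{i+2}, where f′(x) = 3x². Iterate:
  r_0 = 1 (mod 5)
  r_1 = 21 (mod 25)
  r_2 = 21 (mod 125)
  r_3 = 146 (mod 625)
Final: r = 146 with f(r) ≡ 0 mod 5^4.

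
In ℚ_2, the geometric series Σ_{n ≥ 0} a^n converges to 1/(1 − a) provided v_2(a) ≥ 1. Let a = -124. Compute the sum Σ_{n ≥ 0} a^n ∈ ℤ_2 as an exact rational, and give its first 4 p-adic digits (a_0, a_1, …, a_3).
Σ a^n = 1/(1 − a) = 1/125;  first 4 digits = (1, 0, 1, 0)

v_2(a) = 2 ≥ 1, so the series converges in ℤ_2 to 1/(1 − a) = 1/(1 − (-124)) = 1/125. Expand this rational in ℤ_2: compute digits iteratively via d_i = x_i mod 2, x_{i+1} = (x_i − d_i)/2. The first 4 digits are (1, 0, 1, 0).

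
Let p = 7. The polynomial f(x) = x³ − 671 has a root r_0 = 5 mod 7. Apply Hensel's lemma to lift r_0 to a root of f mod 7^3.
r_2 = 75 (mod 343)

Hensel: r_{i+1} = r_i − f(r_i)/f′(r_i) mod 7^{i+2}, where f′(x) = 3x². Iterate:
  r_0 = 5 (mod 7)
  r_1 = 26 (mod 49)
  r_2 = 75 (mod 343)
Final: r = 75 with f(r) ≡ 0 mod 7^3.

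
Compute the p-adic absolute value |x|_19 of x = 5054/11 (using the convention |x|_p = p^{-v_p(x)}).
|5054/11|_19 = 1/361

Step 1 — compute v_19(x) by factoring powers of 19 out of the numerator and denominator: v_19(5054/11) = 2. Step 2 — apply |x|_p = p^{-v_p(x)} = 19^{-2} = 1/361.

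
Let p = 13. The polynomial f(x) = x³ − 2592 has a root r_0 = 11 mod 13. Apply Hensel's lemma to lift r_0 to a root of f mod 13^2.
r_1 = 102 (mod 169)

Hensel: r_{i+1} = r_i − f(r_i)/f′(r_i) mod 13^{i+2}, where f′(x) = 3x². Iterate:
  r_0 = 11 (mod 13)
  r_1 = 102 (mod 169)
Final: r = 102 with f(r) ≡ 0 mod 13^2.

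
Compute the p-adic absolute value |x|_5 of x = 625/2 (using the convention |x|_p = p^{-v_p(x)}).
|625/2|_5 = 1/625

Step 1 — compute v_5(x) by factoring powers of 5 out of the numerator and denominator: v_5(625/2) = 4. Step 2 — apply |x|_p = p^{-v_p(x)} = 5^{-4} = 1/625.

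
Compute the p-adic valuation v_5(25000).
v_5(25000) = 5

v_5(n) is the largest exponent k such that 5^k divides n. Factor out: 25000 = 5^5 · 8. (Sign doesn't affect v_p.) So v_5(25000) = 5.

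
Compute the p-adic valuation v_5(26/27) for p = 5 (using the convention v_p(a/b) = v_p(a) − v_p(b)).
v_5(26/27) = 0

Factor powers of 5 from the numerator and denominator of the reduced fraction: 26 = 5^0 · 26 and 27 = 5^0 · 27. Apply v_p(a/b) = v_p(a) − v_p(b): v_5(26/27) = 0 − 0 = 0.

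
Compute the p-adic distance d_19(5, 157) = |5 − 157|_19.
d_19(5, 157) = 1/19

Step 1 — x − y = 5 − 157 = -152. Step 2 — v_19(-152) = 1 (factor: -152 = −(19^1 · 8); the sign does not affect v_p). Step 3 — |x − y|_19 = 19^{-1} = 1/19.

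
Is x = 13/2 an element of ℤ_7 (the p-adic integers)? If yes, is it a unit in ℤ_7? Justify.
x ∈ ℤ_7^× (unit); v_7(x) = 0

ℤ_7 = {x ∈ ℚ_7 : v_7(x) ≥ 0} and ℤ_7^× = {x ∈ ℤ_7 : v_7(x) = 0}. Here v_7(13/2) = v_7(num) − v_7(den) = 0; compare against these criteria.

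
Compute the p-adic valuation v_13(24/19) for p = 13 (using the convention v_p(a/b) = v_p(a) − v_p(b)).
v_13(24/19) = 0

Factor powers of 13 from the numerator and denominator of the reduced fraction: 24 = 13^0 · 24 and 19 = 13^0 · 19. Apply v_p(a/b) = v_p(a) − v_p(b): v_13(24/19) = 0 − 0 = 0.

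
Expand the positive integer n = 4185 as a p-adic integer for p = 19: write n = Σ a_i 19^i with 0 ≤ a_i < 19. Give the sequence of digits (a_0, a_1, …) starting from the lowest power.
(a_0, a_1, …) = (5, 11, 11)

Repeated division by 19 gives the digits low-to-high: 4185 = 5 + 11·19^1 + 11·19^2. Digit sequence: (5, 11, 11).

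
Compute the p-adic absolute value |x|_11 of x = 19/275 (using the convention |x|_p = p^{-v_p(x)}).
|19/275|_11 = 11

Step 1 — compute v_11(x) by factoring powers of 11 out of the numerator and denominator: v_11(19/275) = -1. Step 2 — apply |x|_p = p^{-v_p(x)} = 11^{1} = 11.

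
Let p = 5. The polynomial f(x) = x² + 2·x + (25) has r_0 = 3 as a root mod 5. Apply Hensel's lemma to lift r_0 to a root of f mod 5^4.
r_3 = 323 (mod 625)

Hensel: r_{i+1} = r_i − f(r_i)·(f′(r_i))^{-1} mod 5^{i+2}, f′(x) = 2x + 2. Iterate:
  r_0 = 3 (mod 5)
  r_1 = 23 (mod 25)
  r_2 = 73 (mod 125)
  r_3 = 323 (mod 625)
Final: r = 323 satisfies f(r) ≡ 0 mod 5^4.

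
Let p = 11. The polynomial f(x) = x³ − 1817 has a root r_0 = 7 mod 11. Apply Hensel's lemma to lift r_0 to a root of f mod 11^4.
r_3 = 8422 (mod 14641)

Hensel: r_{i+1} = r_i − f(r_i)/f′(r_i) mod 11^{i+2}, where f′(x) = 3x². Iterate:
  r_0 = 7 (mod 11)
  r_1 = 73 (mod 121)
  r_2 = 436 (mod 1331)
  r_3 = 8422 (mod 14641)
Final: r = 8422 with f(r) ≡ 0 mod 11^4.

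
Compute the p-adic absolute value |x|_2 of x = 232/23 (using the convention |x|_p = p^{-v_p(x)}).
|232/23|_2 = 1/8

Step 1 — compute v_2(x) by factoring powers of 2 out of the numerator and denominator: v_2(232/23) = 3. Step 2 — apply |x|_p = p^{-v_p(x)} = 2^{-3} = 1/8.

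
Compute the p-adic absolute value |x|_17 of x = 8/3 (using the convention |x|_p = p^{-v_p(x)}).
|8/3|_17 = 1

Step 1 — compute v_17(x) by factoring powers of 17 out of the numerator and denominator: v_17(8/3) = 0. Step 2 — apply |x|_p = p^{-v_p(x)} = 17^{0} = 1.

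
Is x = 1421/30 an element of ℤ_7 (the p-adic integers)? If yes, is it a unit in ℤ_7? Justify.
x ∈ ℤ_7 but not a unit; v_7(x) = 2 > 0

ℤ_7 = {x ∈ ℚ_7 : v_7(x) ≥ 0} and ℤ_7^× = {x ∈ ℤ_7 : v_7(x) = 0}. Here v_7(1421/30) = v_7(num) − v_7(den) = 2; compare against these criteria.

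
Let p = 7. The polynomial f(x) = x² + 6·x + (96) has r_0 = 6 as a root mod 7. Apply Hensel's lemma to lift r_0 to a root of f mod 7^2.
r_1 = 13 (mod 49)

Hensel: r_{i+1} = r_i − f(r_i)·(f′(r_i))^{-1} mod 7^{i+2}, f′(x) = 2x + 6. Iterate:
  r_0 = 6 (mod 7)
  r_1 = 13 (mod 49)
Final: r = 13 satisfies f(r) ≡ 0 mod 7^2.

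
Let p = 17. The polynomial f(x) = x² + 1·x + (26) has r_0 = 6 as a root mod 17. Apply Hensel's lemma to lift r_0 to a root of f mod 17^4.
r_3 = 12450 (mod 83521)

Hensel: r_{i+1} = r_i − f(r_i)·(f′(r_i))^{-1} mod 17^{i+2}, f′(x) = 2x + 1. Iterate:
  r_0 = 6 (mod 17)
  r_1 = 23 (mod 289)
  r_2 = 2624 (mod 4913)
  r_3 = 12450 (mod 83521)
Final: r = 12450 satisfies f(r) ≡ 0 mod 17^4.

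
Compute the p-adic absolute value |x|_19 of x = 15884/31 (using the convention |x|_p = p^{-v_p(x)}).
|15884/31|_19 = 1/361

Step 1 — compute v_19(x) by factoring powers of 19 out of the numerator and denominator: v_19(15884/31) = 2. Step 2 — apply |x|_p = p^{-v_p(x)} = 19^{-2} = 1/361.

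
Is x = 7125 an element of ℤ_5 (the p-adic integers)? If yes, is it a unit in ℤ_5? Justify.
x ∈ ℤ_5 but not a unit; v_5(x) = 3 > 0

ℤ_5 = {x ∈ ℚ_5 : v_5(x) ≥ 0} and ℤ_5^× = {x ∈ ℤ_5 : v_5(x) = 0}. Here v_5(7125) = v_5(num) − v_5(den) = 3; compare against these criteria.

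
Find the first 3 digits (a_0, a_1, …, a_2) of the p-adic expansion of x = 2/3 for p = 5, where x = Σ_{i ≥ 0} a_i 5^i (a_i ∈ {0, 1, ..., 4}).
(a_0, …, a_2) = (4, 1, 3)

v_5(2/3) = 0 (numerator and denominator both coprime to 5), so x ∈ ℤ_5^×. Compute digits iteratively via a_i = x_i mod 5, x_{i+1} = (x_i − a_i)/5, with x_0 = x:
  x_0 = 2/3;  a_0 = 4;  x_1 = (x_0 − 4)/5 = -2/3
  x_1 = -2/3;  a_1 = 1;  x_2 = (x_1 − 1)/5 = -1/3
  x_2 = -1/3;  a_2 = 3;  x_3 = (x_2 − 3)/5 = -2/3
Digits: (4, 1, 3).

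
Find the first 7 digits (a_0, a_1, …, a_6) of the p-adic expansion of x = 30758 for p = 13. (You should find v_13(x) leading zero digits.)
(a_0, …, a_6) = (0, 0, 0, 1, 1, 0, 0)

v_13(30758) = 3, so a_0 = ... = a_2 = 0. Factor out: x = 13^3 · u with u = 14 a unit in ℤ_13. Expand u iteratively via a_{v+i} = u_i mod 13, u_{i+1} = (u_i − a_{v+i})/13:
  u_0 = 14;  a_3 = 1;  u_1 = (u_0 − 1)/13 = 1
  u_1 = 1;  a_4 = 1;  u_2 = (u_1 − 1)/13 = 0
  u_2 = 0;  a_5 = 0;  u_3 = (u_2 − 0)/13 = 0
  u_3 = 0;  a_6 = 0;  u_4 = (u_3 − 0)/13 = 0
Digits: (0, 0, 0, 1, 1, 0, 0).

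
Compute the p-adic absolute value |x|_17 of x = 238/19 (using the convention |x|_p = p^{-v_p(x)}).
|238/19|_17 = 1/17

Step 1 — compute v_17(x) by factoring powers of 17 out of the numerator and denominator: v_17(238/19) = 1. Step 2 — apply |x|_p = p^{-v_p(x)} = 17^{-1} = 1/17.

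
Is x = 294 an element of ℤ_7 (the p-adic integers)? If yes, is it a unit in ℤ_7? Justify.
x ∈ ℤ_7 but not a unit; v_7(x) = 2 > 0

ℤ_7 = {x ∈ ℚ_7 : v_7(x) ≥ 0} and ℤ_7^× = {x ∈ ℤ_7 : v_7(x) = 0}. Here v_7(294) = v_7(num) − v_7(den) = 2; compare against these criteria.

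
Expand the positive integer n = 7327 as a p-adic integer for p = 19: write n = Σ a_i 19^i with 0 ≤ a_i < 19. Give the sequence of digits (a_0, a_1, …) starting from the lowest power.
(a_0, a_1, …) = (12, 5, 1, 1)

Repeated division by 19 gives the digits low-to-high: 7327 = 12 + 5·19^1 + 1·19^2 + 1·19^3. Digit sequence: (12, 5, 1, 1).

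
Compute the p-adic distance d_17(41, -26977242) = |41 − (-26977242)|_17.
d_17(41, -26977242) = 1/1419857

Step 1 — x − y = 41 − (-26977242) = 26977283. Step 2 — v_17(26977283) = 5 (factor: 26977283 = (17^5 · 19); the sign does not affect v_p). Step 3 — |x − y|_17 = 17^{-5} = 1/1419857.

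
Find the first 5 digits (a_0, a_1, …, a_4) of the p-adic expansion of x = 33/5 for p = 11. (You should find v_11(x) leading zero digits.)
(a_0, …, a_4) = (0, 5, 4, 4, 4)

v_11(33/5) = 1, so a_0 = ... = a_0 = 0. Factor out: x = 11^1 · u with u = 3/5 a unit in ℤ_11. Expand u iteratively via a_{v+i} = u_i mod 11, u_{i+1} = (u_i − a_{v+i})/11:
  u_0 = 3/5;  a_1 = 5;  u_1 = (u_0 − 5)/11 = -2/5
  u_1 = -2/5;  a_2 = 4;  u_2 = (u_1 − 4)/11 = -2/5
  u_2 = -2/5;  a_3 = 4;  u_3 = (u_2 − 4)/11 = -2/5
  u_3 = -2/5;  a_4 = 4;  u_4 = (u_3 − 4)/11 = -2/5
Digits: (0, 5, 4, 4, 4).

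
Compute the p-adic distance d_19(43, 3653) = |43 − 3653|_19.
d_19(43, 3653) = 1/361

Step 1 — x − y = 43 − 3653 = -3610. Step 2 — v_19(-3610) = 2 (factor: -3610 = −(19^2 · 10); the sign does not affect v_p). Step 3 — |x − y|_19 = 19^{-2} = 1/361.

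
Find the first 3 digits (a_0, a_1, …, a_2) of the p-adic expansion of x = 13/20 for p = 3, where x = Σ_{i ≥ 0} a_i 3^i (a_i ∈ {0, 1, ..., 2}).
(a_0, …, a_2) = (2, 0, 0)

v_3(13/20) = 0 (numerator and denominator both coprime to 3), so x ∈ ℤ_3^×. Compute digits iteratively via a_i = x_i mod 3, x_{i+1} = (x_i − a_i)/3, with x_0 = x:
  x_0 = 13/20;  a_0 = 2;  x_1 = (x_0 − 2)/3 = -9/20
  x_1 = -9/20;  a_1 = 0;  x_2 = (x_1 − 0)/3 = -3/20
  x_2 = -3/20;  a_2 = 0;  x_3 = (x_2 − 0)/3 = -1/20
Digits: (2, 0, 0).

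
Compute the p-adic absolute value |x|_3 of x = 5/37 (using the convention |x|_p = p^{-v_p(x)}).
|5/37|_3 = 1

Step 1 — compute v_3(x) by factoring powers of 3 out of the numerator and denominator: v_3(5/37) = 0. Step 2 — apply |x|_p = p^{-v_p(x)} = 3^{0} = 1.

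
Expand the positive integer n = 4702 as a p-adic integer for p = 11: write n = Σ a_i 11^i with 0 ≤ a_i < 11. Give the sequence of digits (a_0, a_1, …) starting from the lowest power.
(a_0, a_1, …) = (5, 9, 5, 3)

Repeated division by 11 gives the digits low-to-high: 4702 = 5 + 9·11^1 + 5·11^2 + 3·11^3. Digit sequence: (5, 9, 5, 3).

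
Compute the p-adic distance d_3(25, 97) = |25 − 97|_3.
d_3(25, 97) = 1/9

Step 1 — x − y = 25 − 97 = -72. Step 2 — v_3(-72) = 2 (factor: -72 = −(3^2 · 8); the sign does not affect v_p). Step 3 — |x − y|_3 = 3^{-2} = 1/9.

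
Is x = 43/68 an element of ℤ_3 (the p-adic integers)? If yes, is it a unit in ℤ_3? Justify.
x ∈ ℤ_3^× (unit); v_3(x) = 0

ℤ_3 = {x ∈ ℚ_3 : v_3(x) ≥ 0} and ℤ_3^× = {x ∈ ℤ_3 : v_3(x) = 0}. Here v_3(43/68) = v_3(num) − v_3(den) = 0; compare against these criteria.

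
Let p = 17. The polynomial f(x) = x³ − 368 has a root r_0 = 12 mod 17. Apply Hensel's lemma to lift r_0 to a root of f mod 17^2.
r_1 = 148 (mod 289)

Hensel: r_{i+1} = r_i − f(r_i)/f′(r_i) mod 17^{i+2}, where f′(x) = 3x². Iterate:
  r_0 = 12 (mod 17)
  r_1 = 148 (mod 289)
Final: r = 148 with f(r) ≡ 0 mod 17^2.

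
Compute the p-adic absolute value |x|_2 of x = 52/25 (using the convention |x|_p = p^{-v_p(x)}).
|52/25|_2 = 1/4

Step 1 — compute v_2(x) by factoring powers of 2 out of the numerator and denominator: v_2(52/25) = 2. Step 2 — apply |x|_p = p^{-v_p(x)} = 2^{-2} = 1/4.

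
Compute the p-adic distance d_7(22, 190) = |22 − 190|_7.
d_7(22, 190) = 1/7

Step 1 — x − y = 22 − 190 = -168. Step 2 — v_7(-168) = 1 (factor: -168 = −(7^1 · 24); the sign does not affect v_p). Step 3 — |x − y|_7 = 7^{-1} = 1/7.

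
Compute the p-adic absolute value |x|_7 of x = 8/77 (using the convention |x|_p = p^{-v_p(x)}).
|8/77|_7 = 7

Step 1 — compute v_7(x) by factoring powers of 7 out of the numerator and denominator: v_7(8/77) = -1. Step 2 — apply |x|_p = p^{-v_p(x)} = 7^{1} = 7.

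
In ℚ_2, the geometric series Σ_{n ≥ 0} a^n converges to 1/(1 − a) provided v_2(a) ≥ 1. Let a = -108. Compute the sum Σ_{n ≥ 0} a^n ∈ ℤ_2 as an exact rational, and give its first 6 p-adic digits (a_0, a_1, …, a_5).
Σ a^n = 1/(1 − a) = 1/109;  first 6 digits = (1, 0, 1, 0, 0, 1)

v_2(a) = 2 ≥ 1, so the series converges in ℤ_2 to 1/(1 − a) = 1/(1 − (-108)) = 1/109. Expand this rational in ℤ_2: compute digits iteratively via d_i = x_i mod 2, x_{i+1} = (x_i − d_i)/2. The first 6 digits are (1, 0, 1, 0, 0, 1).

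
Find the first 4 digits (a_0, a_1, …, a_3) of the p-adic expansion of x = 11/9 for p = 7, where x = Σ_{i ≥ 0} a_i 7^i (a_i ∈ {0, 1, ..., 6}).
(a_0, …, a_3) = (2, 3, 5, 0)

v_7(11/9) = 0 (numerator and denominator both coprime to 7), so x ∈ ℤ_7^×. Compute digits iteratively via a_i = x_i mod 7, x_{i+1} = (x_i − a_i)/7, with x_0 = x:
  x_0 = 11/9;  a_0 = 2;  x_1 = (x_0 − 2)/7 = -1/9
  x_1 = -1/9;  a_1 = 3;  x_2 = (x_1 − 3)/7 = -4/9
  x_2 = -4/9;  a_2 = 5;  x_3 = (x_2 − 5)/7 = -7/9
  x_3 = -7/9;  a_3 = 0;  x_4 = (x_3 − 0)/7 = -1/9
Digits: (2, 3, 5, 0).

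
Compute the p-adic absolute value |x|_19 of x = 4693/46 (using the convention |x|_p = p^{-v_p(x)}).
|4693/46|_19 = 1/361

Step 1 — compute v_19(x) by factoring powers of 19 out of the numerator and denominator: v_19(4693/46) = 2. Step 2 — apply |x|_p = p^{-v_p(x)} = 19^{-2} = 1/361.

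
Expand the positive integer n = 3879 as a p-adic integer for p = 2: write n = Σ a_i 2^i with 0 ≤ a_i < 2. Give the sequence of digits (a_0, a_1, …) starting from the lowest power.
(a_0, a_1, …) = (1, 1, 1, 0, 0, 1, 0, 0, 1, 1, 1, 1)

Repeated division by 2 gives the digits low-to-high: 3879 = 1 + 1·2^1 + 1·2^2 + 1·2^5 + 1·2^8 + 1·2^9 + 1·2^10 + 1·2^11. Digit sequence: (1, 1, 1, 0, 0, 1, 0, 0, 1, 1, 1, 1).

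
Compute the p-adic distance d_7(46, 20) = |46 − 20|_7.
d_7(46, 20) = 1

Step 1 — x − y = 46 − 20 = 26. Step 2 — v_7(26) = 0 (factor: 26 = (7^0 · 26); the sign does not affect v_p). Step 3 — |x − y|_7 = 7^{0} = 1.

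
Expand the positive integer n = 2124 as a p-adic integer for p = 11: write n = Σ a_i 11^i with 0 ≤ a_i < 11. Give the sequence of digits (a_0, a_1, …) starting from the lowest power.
(a_0, a_1, …) = (1, 6, 6, 1)

Repeated division by 11 gives the digits low-to-high: 2124 = 1 + 6·11^1 + 6·11^2 + 1·11^3. Digit sequence: (1, 6, 6, 1).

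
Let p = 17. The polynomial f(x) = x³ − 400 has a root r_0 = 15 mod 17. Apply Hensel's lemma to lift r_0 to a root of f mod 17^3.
r_2 = 610 (mod 4913)

Hensel: r_{i+1} = r_i − f(r_i)/f′(r_i) mod 17^{i+2}, where f′(x) = 3x². Iterate:
  r_0 = 15 (mod 17)
  r_1 = 32 (mod 289)
  r_2 = 610 (mod 4913)
Final: r = 610 with f(r) ≡ 0 mod 17^3.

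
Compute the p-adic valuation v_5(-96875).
v_5(-96875) = 5

v_5(n) is the largest exponent k such that 5^k divides n. Factor out: -96875 = -5^5 · 31. (Sign doesn't affect v_p.) So v_5(-96875) = 5.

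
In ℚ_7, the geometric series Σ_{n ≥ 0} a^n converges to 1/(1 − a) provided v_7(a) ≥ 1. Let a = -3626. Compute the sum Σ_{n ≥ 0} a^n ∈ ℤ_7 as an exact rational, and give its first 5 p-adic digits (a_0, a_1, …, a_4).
Σ a^n = 1/(1 − a) = 1/3627;  first 5 digits = (1, 0, 3, 3, 0)

v_7(a) = 2 ≥ 1, so the series converges in ℤ_7 to 1/(1 − a) = 1/(1 − (-3626)) = 1/3627. Expand this rational in ℤ_7: compute digits iteratively via d_i = x_i mod 7, x_{i+1} = (x_i − d_i)/7. The first 5 digits are (1, 0, 3, 3, 0).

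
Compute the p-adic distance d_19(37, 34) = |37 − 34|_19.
d_19(37, 34) = 1

Step 1 — x − y = 37 − 34 = 3. Step 2 — v_19(3) = 0 (factor: 3 = (19^0 · 3); the sign does not affect v_p). Step 3 — |x − y|_19 = 19^{0} = 1.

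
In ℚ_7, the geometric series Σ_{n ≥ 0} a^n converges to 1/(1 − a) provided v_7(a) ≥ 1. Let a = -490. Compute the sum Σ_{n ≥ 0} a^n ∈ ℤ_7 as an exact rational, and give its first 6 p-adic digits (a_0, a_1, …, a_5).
Σ a^n = 1/(1 − a) = 1/491;  first 6 digits = (1, 0, 4, 5, 1, 0)

v_7(a) = 2 ≥ 1, so the series converges in ℤ_7 to 1/(1 − a) = 1/(1 − (-490)) = 1/491. Expand this rational in ℤ_7: compute digits iteratively via d_i = x_i mod 7, x_{i+1} = (x_i − d_i)/7. The first 6 digits are (1, 0, 4, 5, 1, 0).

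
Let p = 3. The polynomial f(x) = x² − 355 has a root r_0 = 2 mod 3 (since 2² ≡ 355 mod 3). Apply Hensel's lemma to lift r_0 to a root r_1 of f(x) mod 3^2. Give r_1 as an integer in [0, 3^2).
r_1 = 2 (mod 9)

Hensel's recurrence: r_{i+1} = r_i − f(r_i)·(f′(r_i))^{-1} mod 3^{i+2}, with f′(x) = 2x. Iterate:
  r_0 = 2 (mod 3)
  r_1 = 2 (mod 9)
Final: r_1 = 2, and one checks f(r_1) ≡ 0 mod 3^2.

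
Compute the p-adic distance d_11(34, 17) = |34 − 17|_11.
d_11(34, 17) = 1

Step 1 — x − y = 34 − 17 = 17. Step 2 — v_11(17) = 0 (factor: 17 = (11^0 · 17); the sign does not affect v_p). Step 3 — |x − y|_11 = 11^{0} = 1.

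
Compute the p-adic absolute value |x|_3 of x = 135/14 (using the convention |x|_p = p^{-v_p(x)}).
|135/14|_3 = 1/27

Step 1 — compute v_3(x) by factoring powers of 3 out of the numerator and denominator: v_3(135/14) = 3. Step 2 — apply |x|_p = p^{-v_p(x)} = 3^{-3} = 1/27.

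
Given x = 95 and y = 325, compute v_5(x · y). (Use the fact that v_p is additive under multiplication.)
v_5(30875) = 3

v_p(x) = 1 (factor: 95 = 5^1 · 19); v_p(y) = 2 (factor: 325 = 5^2 · 13). Additivity: v_p(xy) = v_p(x) + v_p(y) = 1 + 2 = 3. (Direct check: xy = 30875 = 5^3 · (247).)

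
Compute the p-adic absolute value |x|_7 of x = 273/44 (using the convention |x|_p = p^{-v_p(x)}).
|273/44|_7 = 1/7

Step 1 — compute v_7(x) by factoring powers of 7 out of the numerator and denominator: v_7(273/44) = 1. Step 2 — apply |x|_p = p^{-v_p(x)} = 7^{-1} = 1/7.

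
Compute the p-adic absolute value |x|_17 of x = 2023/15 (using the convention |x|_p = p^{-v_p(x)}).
|2023/15|_17 = 1/289

Step 1 — compute v_17(x) by factoring powers of 17 out of the numerator and denominator: v_17(2023/15) = 2. Step 2 — apply |x|_p = p^{-v_p(x)} = 17^{-2} = 1/289.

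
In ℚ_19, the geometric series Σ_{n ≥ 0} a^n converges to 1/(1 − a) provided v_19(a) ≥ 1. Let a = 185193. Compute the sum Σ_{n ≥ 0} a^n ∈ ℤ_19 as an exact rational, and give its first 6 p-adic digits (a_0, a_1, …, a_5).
Σ a^n = 1/(1 − a) = -1/185192;  first 6 digits = (1, 0, 0, 8, 1, 0)

v_19(a) = 3 ≥ 1, so the series converges in ℤ_19 to 1/(1 − a) = 1/(1 − 185193) = -1/185192. Expand this rational in ℤ_19: compute digits iteratively via d_i = x_i mod 19, x_{i+1} = (x_i − d_i)/19. The first 6 digits are (1, 0, 0, 8, 1, 0).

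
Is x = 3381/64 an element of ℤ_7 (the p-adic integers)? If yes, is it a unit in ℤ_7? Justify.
x ∈ ℤ_7 but not a unit; v_7(x) = 2 > 0

ℤ_7 = {x ∈ ℚ_7 : v_7(x) ≥ 0} and ℤ_7^× = {x ∈ ℤ_7 : v_7(x) = 0}. Here v_7(3381/64) = v_7(num) − v_7(den) = 2; compare against these criteria.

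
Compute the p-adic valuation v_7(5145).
v_7(5145) = 3

v_7(n) is the largest exponent k such that 7^k divides n. Factor out: 5145 = 7^3 · 15. (Sign doesn't affect v_p.) So v_7(5145) = 3.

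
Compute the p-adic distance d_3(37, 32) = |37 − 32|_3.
d_3(37, 32) = 1

Step 1 — x − y = 37 − 32 = 5. Step 2 — v_3(5) = 0 (factor: 5 = (3^0 · 5); the sign does not affect v_p). Step 3 — |x − y|_3 = 3^{0} = 1.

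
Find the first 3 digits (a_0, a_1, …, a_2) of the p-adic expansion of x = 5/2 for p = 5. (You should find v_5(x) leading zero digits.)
(a_0, …, a_2) = (0, 3, 2)

v_5(5/2) = 1, so a_0 = ... = a_0 = 0. Factor out: x = 5^1 · u with u = 1/2 a unit in ℤ_5. Expand u iteratively via a_{v+i} = u_i mod 5, u_{i+1} = (u_i − a_{v+i})/5:
  u_0 = 1/2;  a_1 = 3;  u_1 = (u_0 − 3)/5 = -1/2
  u_1 = -1/2;  a_2 = 2;  u_2 = (u_1 − 2)/5 = -1/2
Digits: (0, 3, 2).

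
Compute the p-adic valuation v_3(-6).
v_3(-6) = 1

v_3(n) is the largest exponent k such that 3^k divides n. Factor out: -6 = -3^1 · 2. (Sign doesn't affect v_p.) So v_3(-6) = 1.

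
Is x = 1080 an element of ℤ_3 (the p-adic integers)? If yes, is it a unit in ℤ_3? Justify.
x ∈ ℤ_3 but not a unit; v_3(x) = 3 > 0

ℤ_3 = {x ∈ ℚ_3 : v_3(x) ≥ 0} and ℤ_3^× = {x ∈ ℤ_3 : v_3(x) = 0}. Here v_3(1080) = v_3(num) − v_3(den) = 3; compare against these criteria.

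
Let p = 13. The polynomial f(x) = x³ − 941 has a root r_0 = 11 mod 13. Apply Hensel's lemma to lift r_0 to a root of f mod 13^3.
r_2 = 908 (mod 2197)

Hensel: r_{i+1} = r_i − f(r_i)/f′(r_i) mod 13^{i+2}, where f′(x) = 3x². Iterate:
  r_0 = 11 (mod 13)
  r_1 = 63 (mod 169)
  r_2 = 908 (mod 2197)
Final: r = 908 with f(r) ≡ 0 mod 13^3.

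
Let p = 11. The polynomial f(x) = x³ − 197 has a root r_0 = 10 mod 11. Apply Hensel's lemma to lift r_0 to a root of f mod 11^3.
r_2 = 428 (mod 1331)

Hensel: r_{i+1} = r_i − f(r_i)/f′(r_i) mod 11^{i+2}, where f′(x) = 3x². Iterate:
  r_0 = 10 (mod 11)
  r_1 = 65 (mod 121)
  r_2 = 428 (mod 1331)
Final: r = 428 with f(r) ≡ 0 mod 11^3.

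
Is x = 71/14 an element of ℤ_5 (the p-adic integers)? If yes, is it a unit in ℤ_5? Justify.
x ∈ ℤ_5^× (unit); v_5(x) = 0

ℤ_5 = {x ∈ ℚ_5 : v_5(x) ≥ 0} and ℤ_5^× = {x ∈ ℤ_5 : v_5(x) = 0}. Here v_5(71/14) = v_5(num) − v_5(den) = 0; compare against these criteria.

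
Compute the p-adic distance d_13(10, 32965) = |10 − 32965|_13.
d_13(10, 32965) = 1/2197

Step 1 — x − y = 10 − 32965 = -32955. Step 2 — v_13(-32955) = 3 (factor: -32955 = −(13^3 · 15); the sign does not affect v_p). Step 3 — |x − y|_13 = 13^{-3} = 1/2197.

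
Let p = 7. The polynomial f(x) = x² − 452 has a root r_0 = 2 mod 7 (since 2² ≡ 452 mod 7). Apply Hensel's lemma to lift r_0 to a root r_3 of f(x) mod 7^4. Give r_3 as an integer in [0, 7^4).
r_3 = 2123 (mod 2401)

Hensel's recurrence: r_{i+1} = r_i − f(r_i)·(f′(r_i))^{-1} mod 7^{i+2}, with f′(x) = 2x. Iterate:
  r_0 = 2 (mod 7)
  r_1 = 16 (mod 49)
  r_2 = 65 (mod 343)
  r_3 = 2123 (mod 2401)
Final: r_3 = 2123, and one checks f(r_3) ≡ 0 mod 7^4.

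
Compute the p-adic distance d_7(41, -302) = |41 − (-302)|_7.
d_7(41, -302) = 1/343

Step 1 — x − y = 41 − (-302) = 343. Step 2 — v_7(343) = 3 (factor: 343 = (7^3 · 1); the sign does not affect v_p). Step 3 — |x − y|_7 = 7^{-3} = 1/343.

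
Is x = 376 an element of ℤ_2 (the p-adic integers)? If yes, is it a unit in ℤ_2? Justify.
x ∈ ℤ_2 but not a unit; v_2(x) = 3 > 0

ℤ_2 = {x ∈ ℚ_2 : v_2(x) ≥ 0} and ℤ_2^× = {x ∈ ℤ_2 : v_2(x) = 0}. Here v_2(376) = v_2(num) − v_2(den) = 3; compare against these criteria.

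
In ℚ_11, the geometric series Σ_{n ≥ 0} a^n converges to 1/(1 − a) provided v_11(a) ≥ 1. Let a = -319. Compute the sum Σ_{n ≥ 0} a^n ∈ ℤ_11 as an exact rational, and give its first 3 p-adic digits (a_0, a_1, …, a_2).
Σ a^n = 1/(1 − a) = 1/320;  first 3 digits = (1, 4, 2)

v_11(a) = 1 ≥ 1, so the series converges in ℤ_11 to 1/(1 − a) = 1/(1 − (-319)) = 1/320. Expand this rational in ℤ_11: compute digits iteratively via d_i = x_i mod 11, x_{i+1} = (x_i − d_i)/11. The first 3 digits are (1, 4, 2).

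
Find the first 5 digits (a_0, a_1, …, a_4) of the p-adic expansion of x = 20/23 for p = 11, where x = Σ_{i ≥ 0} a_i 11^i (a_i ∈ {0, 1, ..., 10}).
(a_0, …, a_4) = (9, 5, 10, 0, 9)

v_11(20/23) = 0 (numerator and denominator both coprime to 11), so x ∈ ℤ_11^×. Compute digits iteratively via a_i = x_i mod 11, x_{i+1} = (x_i − a_i)/11, with x_0 = x:
  x_0 = 20/23;  a_0 = 9;  x_1 = (x_0 − 9)/11 = -17/23
  x_1 = -17/23;  a_1 = 5;  x_2 = (x_1 − 5)/11 = -12/23
  x_2 = -12/23;  a_2 = 10;  x_3 = (x_2 − 10)/11 = -22/23
  x_3 = -22/23;  a_3 = 0;  x_4 = (x_3 − 0)/11 = -2/23
  x_4 = -2/23;  a_4 = 9;  x_5 = (x_4 − 9)/11 = -19/23
Digits: (9, 5, 10, 0, 9).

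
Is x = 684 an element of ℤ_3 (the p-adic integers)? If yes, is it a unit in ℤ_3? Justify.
x ∈ ℤ_3 but not a unit; v_3(x) = 2 > 0

ℤ_3 = {x ∈ ℚ_3 : v_3(x) ≥ 0} and ℤ_3^× = {x ∈ ℤ_3 : v_3(x) = 0}. Here v_3(684) = v_3(num) − v_3(den) = 2; compare against these criteria.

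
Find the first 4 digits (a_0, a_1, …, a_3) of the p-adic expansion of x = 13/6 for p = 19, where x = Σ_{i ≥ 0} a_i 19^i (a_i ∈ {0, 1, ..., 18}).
(a_0, …, a_3) = (18, 15, 15, 15)

v_19(13/6) = 0 (numerator and denominator both coprime to 19), so x ∈ ℤ_19^×. Compute digits iteratively via a_i = x_i mod 19, x_{i+1} = (x_i − a_i)/19, with x_0 = x:
  x_0 = 13/6;  a_0 = 18;  x_1 = (x_0 − 18)/19 = -5/6
  x_1 = -5/6;  a_1 = 15;  x_2 = (x_1 − 15)/19 = -5/6
  x_2 = -5/6;  a_2 = 15;  x_3 = (x_2 − 15)/19 = -5/6
  x_3 = -5/6;  a_3 = 15;  x_4 = (x_3 − 15)/19 = -5/6
Digits: (18, 15, 15, 15).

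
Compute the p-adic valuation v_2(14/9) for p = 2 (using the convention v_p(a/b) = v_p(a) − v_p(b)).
v_2(14/9) = 1

Factor powers of 2 from the numerator and denominator of the reduced fraction: 14 = 2^1 · 7 and 9 = 2^0 · 9. Apply v_p(a/b) = v_p(a) − v_p(b): v_2(14/9) = 1 − 0 = 1.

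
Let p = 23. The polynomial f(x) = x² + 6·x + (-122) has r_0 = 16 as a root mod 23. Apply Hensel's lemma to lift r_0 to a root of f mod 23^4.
r_3 = 84817 (mod 279841)

Hensel: r_{i+1} = r_i − f(r_i)·(f′(r_i))^{-1} mod 23^{i+2}, f′(x) = 2x + 6. Iterate:
  r_0 = 16 (mod 23)
  r_1 = 177 (mod 529)
  r_2 = 11815 (mod 12167)
  r_3 = 84817 (mod 279841)
Final: r = 84817 satisfies f(r) ≡ 0 mod 23^4.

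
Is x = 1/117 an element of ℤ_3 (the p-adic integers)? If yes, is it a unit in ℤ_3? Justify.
x ∉ ℤ_3 (v_3(x) = -2 < 0)

ℤ_3 = {x ∈ ℚ_3 : v_3(x) ≥ 0} and ℤ_3^× = {x ∈ ℤ_3 : v_3(x) = 0}. Here v_3(1/117) = v_3(num) − v_3(den) = -2; compare against these criteria.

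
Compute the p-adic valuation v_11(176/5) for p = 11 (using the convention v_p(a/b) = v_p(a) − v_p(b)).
v_11(176/5) = 1

Factor powers of 11 from the numerator and denominator of the reduced fraction: 176 = 11^1 · 16 and 5 = 11^0 · 5. Apply v_p(a/b) = v_p(a) − v_p(b): v_11(176/5) = 1 − 0 = 1.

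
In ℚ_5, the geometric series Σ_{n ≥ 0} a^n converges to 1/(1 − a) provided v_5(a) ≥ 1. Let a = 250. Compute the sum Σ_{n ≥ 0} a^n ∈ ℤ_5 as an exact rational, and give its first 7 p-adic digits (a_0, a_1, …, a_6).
Σ a^n = 1/(1 − a) = -1/249;  first 7 digits = (1, 0, 0, 2, 0, 0, 4)

v_5(a) = 3 ≥ 1, so the series converges in ℤ_5 to 1/(1 − a) = 1/(1 − 250) = -1/249. Expand this rational in ℤ_5: compute digits iteratively via d_i = x_i mod 5, x_{i+1} = (x_i − d_i)/5. The first 7 digits are (1, 0, 0, 2, 0, 0, 4).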